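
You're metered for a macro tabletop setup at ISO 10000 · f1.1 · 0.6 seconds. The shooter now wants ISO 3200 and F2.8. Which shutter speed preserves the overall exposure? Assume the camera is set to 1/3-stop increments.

ISO: 10000 → 8000 → 6400 → 5000 → 4000 → 3200 — 1 2/3 stops dropped (darker).
Aperture: f/1.1 → f/1.2 → f/1.4 → f/1.6 → f/1.8 → f/2 → f/2.2 → f/2.5 → f/2.8 — 2 2/3 stops stopped down (darker).
Net change so far: 4 1/3 stops darker. Offset with the shutter speed: 0.6 → 0.8 → 1 → 1.3 → 1.6 → 2 → 2.5 → 3.2 → 4 → 5 → 6 → 8 → 10 → 13.

13 s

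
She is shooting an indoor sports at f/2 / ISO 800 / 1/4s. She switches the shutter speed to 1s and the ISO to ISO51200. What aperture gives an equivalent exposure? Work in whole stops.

Shutter speed: 1/4 → 1/2 → 1 — 2 stops slower (brighter).
ISO: 800 → 1600 → 3200 → 6400 → 12800 → 25600 → 51200 — 6 stops higher (brighter).
Net change so far: 8 stops brighter. Offset with the aperture: f/2 → f/2.8 → f/4 → f/5.6 → f/8 → f/11 → f/16 → f/22 → f/32.

f/32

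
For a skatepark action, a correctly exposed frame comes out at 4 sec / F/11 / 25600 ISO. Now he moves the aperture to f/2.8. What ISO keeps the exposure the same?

ISO 1600

Aperture: f/11 → f/8 → f/5.6 → f/4 → f/2.8 — 4 stops opened up (brighter).
Need 4 stops darker from the ISO: 25600 → 12800 → 6400 → 3200 → 1600.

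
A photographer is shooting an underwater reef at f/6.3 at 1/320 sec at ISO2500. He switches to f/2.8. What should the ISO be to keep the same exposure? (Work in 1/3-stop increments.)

Aperture: f/6.3 → f/5.6 → f/5 → f/4.5 → f/4 → f/3.5 → f/3.2 → f/2.8 — 2 1/3 stops larger aperture (brighter).
Need 2 1/3 stops darker from the ISO: 2500 → 2000 → 1600 → 1250 → 1000 → 800 → 640 → 500.

ISO 500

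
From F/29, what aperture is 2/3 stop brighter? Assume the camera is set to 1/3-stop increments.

Aperture: f/29 → f/25 → f/22 — 2/3 stop opened up (brighter).

f/22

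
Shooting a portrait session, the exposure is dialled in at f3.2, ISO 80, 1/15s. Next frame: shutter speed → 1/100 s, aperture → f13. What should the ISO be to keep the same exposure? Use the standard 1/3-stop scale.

ISO 8000

Shutter speed: 1/15 → 1/20 → 1/25 → 1/30 → 1/40 → 1/50 → 1/60 → 1/80 → 1/100 — 2 2/3 stops faster (darker).
Aperture: f/3.2 → f/3.5 → f/4 → f/4.5 → f/5 → f/5.6 → f/6.3 → f/7.1 → f/8 → f/9 → f/10 → f/11 → f/13 — 4 stops stopped down (darker).
Net change so far: 6 2/3 stops darker. Offset with the ISO: 80 → 100 → 125 → 160 → 200 → 250 → 320 → 400 → 500 → 640 → 800 → 1000 → 1250 → 1600 → 2000 → 2500 → 3200 → 4000 → 5000 → 6400 → 8000.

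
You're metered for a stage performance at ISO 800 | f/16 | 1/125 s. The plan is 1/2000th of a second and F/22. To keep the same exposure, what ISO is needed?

Shutter speed: 1/125 → 1/250 → 1/500 → 1/1000 → 1/2000 — 4 stops faster (darker).
Aperture: f/16 → f/22 — 1 stop stopped down (darker).
Net change so far: 5 stops darker. Offset with the ISO: 800 → 1600 → 3200 → 6400 → 12800 → 25600.

ISO 25600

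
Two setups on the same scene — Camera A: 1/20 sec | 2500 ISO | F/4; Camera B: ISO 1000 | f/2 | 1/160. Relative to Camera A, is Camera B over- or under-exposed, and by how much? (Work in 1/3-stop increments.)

Aperture: f/4 → f/3.5 → f/3.2 → f/2.8 → f/2.5 → f/2.2 → f/2 — 2 stops opened up (brighter).
Shutter speed: 1/20 → 1/25 → 1/30 → 1/40 → 1/50 → 1/60 → 1/80 → 1/100 → 1/125 → 1/160 — 3 stops shorter (darker).
ISO: 2500 → 2000 → 1600 → 1250 → 1000 — 1 1/3 stops lower (darker).
Net: +2 −3 −1 1/3 = −2 1/3 stops.

2 1/3 stops darker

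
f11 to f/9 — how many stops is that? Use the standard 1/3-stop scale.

2/3 stop

f/11 → f/10 → f/9 — count the steps: 2 third-stops = 2/3 stop.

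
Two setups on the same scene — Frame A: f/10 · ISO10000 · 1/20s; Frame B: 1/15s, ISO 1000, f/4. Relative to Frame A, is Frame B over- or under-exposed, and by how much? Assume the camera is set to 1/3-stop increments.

Aperture: f/10 → f/9 → f/8 → f/7.1 → f/6.3 → f/5.6 → f/5 → f/4.5 → f/4 — 2 2/3 stops larger aperture (brighter).
Shutter speed: 1/20 → 1/15 — 1/3 stop slower (brighter).
ISO: 10000 → 8000 → 6400 → 5000 → 4000 → 3200 → 2500 → 2000 → 1600 → 1250 → 1000 — 3 1/3 stops dropped (darker).
Net: +2 2/3 +1/3 −3 1/3 = −1/3 stops.

1/3 stop darker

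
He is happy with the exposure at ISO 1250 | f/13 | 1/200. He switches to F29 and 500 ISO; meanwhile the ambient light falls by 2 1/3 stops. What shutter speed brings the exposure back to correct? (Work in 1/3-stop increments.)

Scene light: 2 1/3 stops darker.
Aperture: f/13 → f/14 → f/16 → f/18 → f/20 → f/22 → f/25 → f/29 — 2 1/3 stops smaller aperture (darker).
ISO: 1250 → 1000 → 800 → 640 → 500 — 1 1/3 stops lower (darker).
Net so far: 6 stops darker. Shutter speed: 1/200 → 1/160 → 1/125 → 1/100 → 1/80 → 1/60 → 1/50 → 1/40 → 1/30 → 1/25 → 1/20 → 1/15 → 1/13 → 1/10 → 1/8 → 1/6 → 1/5 → 1/4 → 0.3.

0.3 s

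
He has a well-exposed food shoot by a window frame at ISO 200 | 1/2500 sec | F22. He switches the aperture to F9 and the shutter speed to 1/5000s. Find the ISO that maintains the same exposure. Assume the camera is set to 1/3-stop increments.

Aperture: f/22 → f/20 → f/18 → f/16 → f/14 → f/13 → f/11 → f/10 → f/9 — 2 2/3 stops opened up (brighter).
Shutter speed: 1/2500 → 1/3200 → 1/4000 → 1/5000 — 1 stop faster (darker).
Net change so far: 1 2/3 stops brighter. Offset with the ISO: 200 → 160 → 125 → 100 → 80 → 64.

ISO 64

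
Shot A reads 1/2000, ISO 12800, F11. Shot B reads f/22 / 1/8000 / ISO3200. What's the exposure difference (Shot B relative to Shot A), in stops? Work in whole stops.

Aperture: f/11 → f/16 → f/22 — 2 stops smaller aperture (darker).
Shutter speed: 1/2000 → 1/4000 → 1/8000 — 2 stops shorter (darker).
ISO: 12800 → 6400 → 3200 — 2 stops dropped (darker).
Net: −2 −2 −2 = −6 stops.

6 stops darker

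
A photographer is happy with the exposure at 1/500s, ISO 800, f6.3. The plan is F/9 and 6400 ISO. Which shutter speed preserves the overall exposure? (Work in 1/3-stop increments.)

Aperture: f/6.3 → f/7.1 → f/8 → f/9 — 1 stop smaller aperture (darker).
ISO: 800 → 1000 → 1250 → 1600 → 2000 → 2500 → 3200 → 4000 → 5000 → 6400 — 3 stops higher (brighter).
Net change so far: 2 stops brighter. Offset with the shutter speed: 1/500 → 1/640 → 1/800 → 1/1000 → 1/1250 → 1/1600 → 1/2000.

1/2000s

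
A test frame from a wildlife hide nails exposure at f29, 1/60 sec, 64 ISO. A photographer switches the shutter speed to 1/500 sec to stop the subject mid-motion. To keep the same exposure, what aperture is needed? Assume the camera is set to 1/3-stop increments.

f/10

Shutter speed: 1/60 → 1/80 → 1/100 → 1/125 → 1/160 → 1/200 → 1/250 → 1/320 → 1/400 → 1/500 — 3 stops faster (darker).
Need 3 stops brighter from the aperture: f/29 → f/25 → f/22 → f/20 → f/18 → f/16 → f/14 → f/13 → f/11 → f/10.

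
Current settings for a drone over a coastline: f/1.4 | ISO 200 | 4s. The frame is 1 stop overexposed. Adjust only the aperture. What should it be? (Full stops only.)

f/2

Overexposed by 1 stop → need 1 stop darker.
Aperture: f/1.4 → f/2.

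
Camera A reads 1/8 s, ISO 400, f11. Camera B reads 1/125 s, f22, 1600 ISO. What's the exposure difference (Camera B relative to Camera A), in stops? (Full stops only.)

Aperture: f/11 → f/16 → f/22 — 2 stops narrower (darker).
Shutter speed: 1/8 → 1/15 → 1/30 → 1/60 → 1/125 — 4 stops faster (darker).
ISO: 400 → 800 → 1600 — 2 stops raised (brighter).
Net: −2 −4 +2 = −4 stops.

4 stops darker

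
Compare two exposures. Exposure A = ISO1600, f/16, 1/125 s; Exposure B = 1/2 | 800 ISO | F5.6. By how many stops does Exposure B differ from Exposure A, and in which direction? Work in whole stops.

Aperture: f/16 → f/11 → f/8 → f/5.6 — 3 stops wider (brighter).
Shutter speed: 1/125 → 1/60 → 1/30 → 1/15 → 1/8 → 1/4 → 1/2 — 6 stops slower (brighter).
ISO: 1600 → 800 — 1 stop dropped (darker).
Net: +3 +6 −1 = +8 stops.

8 stops brighter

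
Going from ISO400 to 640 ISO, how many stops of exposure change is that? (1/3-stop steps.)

2/3 stop

400 → 500 → 640 — count the steps: 2 third-stops = 2/3 stop.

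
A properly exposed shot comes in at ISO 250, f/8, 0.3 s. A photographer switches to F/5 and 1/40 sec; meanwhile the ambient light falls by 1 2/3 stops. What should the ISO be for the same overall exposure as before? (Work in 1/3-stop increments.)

ISO 4000

Scene light: 1 2/3 stops darker.
Aperture: f/8 → f/7.1 → f/6.3 → f/5.6 → f/5 — 1 1/3 stops wider (brighter).
Shutter speed: 0.3 → 1/4 → 1/5 → 1/6 → 1/8 → 1/10 → 1/13 → 1/15 → 1/20 → 1/25 → 1/30 → 1/40 — 3 2/3 stops faster (darker).
Net so far: 4 stops darker. ISO: 250 → 320 → 400 → 500 → 640 → 800 → 1000 → 1250 → 1600 → 2000 → 2500 → 3200 → 4000.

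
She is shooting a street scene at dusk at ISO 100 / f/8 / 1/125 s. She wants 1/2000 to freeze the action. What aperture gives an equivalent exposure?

Shutter speed: 1/125 → 1/250 → 1/500 → 1/1000 → 1/2000 — 4 stops shorter (darker).
Need 4 stops brighter from the aperture: f/8 → f/5.6 → f/4 → f/2.8 → f/2.

f/2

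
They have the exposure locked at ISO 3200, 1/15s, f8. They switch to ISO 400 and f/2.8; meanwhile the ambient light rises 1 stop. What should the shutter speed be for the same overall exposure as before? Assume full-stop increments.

Scene light: 1 stop brighter.
ISO: 3200 → 1600 → 800 → 400 — 3 stops lower (darker).
Aperture: f/8 → f/5.6 → f/4 → f/2.8 — 3 stops larger aperture (brighter).
Net so far: 1 stop brighter. Shutter speed: 1/15 → 1/30.

1/30s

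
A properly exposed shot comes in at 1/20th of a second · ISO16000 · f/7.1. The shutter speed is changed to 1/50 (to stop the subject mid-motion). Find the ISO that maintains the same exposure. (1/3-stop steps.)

ISO 40000

Shutter speed: 1/20 → 1/25 → 1/30 → 1/40 → 1/50 — 1 1/3 stops shorter (darker).
Need 1 1/3 stops brighter from the ISO: 16000 → 20000 → 25600 → 32000 → 40000.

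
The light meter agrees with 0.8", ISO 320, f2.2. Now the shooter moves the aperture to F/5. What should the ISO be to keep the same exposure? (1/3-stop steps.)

Aperture: f/2.2 → f/2.5 → f/2.8 → f/3.2 → f/3.5 → f/4 → f/4.5 → f/5 — 2 1/3 stops smaller aperture (darker).
Need 2 1/3 stops brighter from the ISO: 320 → 400 → 500 → 640 → 800 → 1000 → 1250 → 1600.

ISO 1600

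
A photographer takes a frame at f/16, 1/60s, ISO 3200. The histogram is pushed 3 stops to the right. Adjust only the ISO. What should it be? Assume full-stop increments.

ISO 400

Overexposed by 3 stops → need 3 stops darker.
ISO: 3200 → 1600 → 800 → 400.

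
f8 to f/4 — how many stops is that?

f/8 → f/5.6 → f/4 — count the steps: 2 stops.

2 stops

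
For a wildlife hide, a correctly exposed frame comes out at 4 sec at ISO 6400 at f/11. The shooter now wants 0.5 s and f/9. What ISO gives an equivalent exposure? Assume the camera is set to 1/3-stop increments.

ISO 32000

Shutter speed: 4 → 3.2 → 2.5 → 2 → 1.6 → 1.3 → 1 → 0.8 → 0.6 → 0.5 — 3 stops faster (darker).
Aperture: f/11 → f/10 → f/9 — 2/3 stop larger aperture (brighter).
Net change so far: 2 1/3 stops darker. Offset with the ISO: 6400 → 8000 → 10000 → 12800 → 16000 → 20000 → 25600 → 32000.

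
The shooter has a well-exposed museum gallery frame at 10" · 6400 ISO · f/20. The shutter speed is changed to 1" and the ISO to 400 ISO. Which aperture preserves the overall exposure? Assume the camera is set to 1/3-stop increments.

Shutter speed: 10 → 8 → 6 → 5 → 4 → 3.2 → 2.5 → 2 → 1.6 → 1.3 → 1 — 3 1/3 stops shorter (darker).
ISO: 6400 → 5000 → 4000 → 3200 → 2500 → 2000 → 1600 → 1250 → 1000 → 800 → 640 → 500 → 400 — 4 stops lower (darker).
Net change so far: 7 1/3 stops darker. Offset with the aperture: f/20 → f/18 → f/16 → f/14 → f/13 → f/11 → f/10 → f/9 → f/8 → f/7.1 → f/6.3 → f/5.6 → f/5 → f/4.5 → f/4 → f/3.5 → f/3.2 → f/2.8 → f/2.5 → f/2.2 → f/2 → f/1.8 → f/1.6.

f/1.6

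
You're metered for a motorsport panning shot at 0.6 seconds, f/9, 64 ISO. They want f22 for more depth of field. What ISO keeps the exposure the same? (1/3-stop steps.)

ISO 400

Aperture: f/9 → f/10 → f/11 → f/13 → f/14 → f/16 → f/18 → f/20 → f/22 — 2 2/3 stops smaller aperture (darker).
Need 2 2/3 stops brighter from the ISO: 64 → 80 → 100 → 125 → 160 → 200 → 250 → 320 → 400.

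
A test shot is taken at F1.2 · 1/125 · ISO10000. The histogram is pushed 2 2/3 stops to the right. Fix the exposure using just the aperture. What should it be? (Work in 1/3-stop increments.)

f/3.2

Overexposed by 2 2/3 stops → need 2 2/3 stops darker.
Aperture: f/1.2 → f/1.4 → f/1.6 → f/1.8 → f/2 → f/2.2 → f/2.5 → f/2.8 → f/3.2.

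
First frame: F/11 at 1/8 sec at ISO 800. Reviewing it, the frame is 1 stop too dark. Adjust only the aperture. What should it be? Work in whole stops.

Underexposed by 1 stop → need 1 stop brighter.
Aperture: f/11 → f/8.

f/8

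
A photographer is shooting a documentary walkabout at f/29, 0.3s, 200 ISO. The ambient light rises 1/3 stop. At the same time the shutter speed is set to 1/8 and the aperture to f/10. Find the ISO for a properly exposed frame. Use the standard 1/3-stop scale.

ISO 50

Scene light: 1/3 stop brighter.
Shutter speed: 0.3 → 1/4 → 1/5 → 1/6 → 1/8 — 1 1/3 stops shorter (darker).
Aperture: f/29 → f/25 → f/22 → f/20 → f/18 → f/16 → f/14 → f/13 → f/11 → f/10 — 3 stops larger aperture (brighter).
Net so far: 2 stops brighter. ISO: 200 → 160 → 125 → 100 → 80 → 64 → 50.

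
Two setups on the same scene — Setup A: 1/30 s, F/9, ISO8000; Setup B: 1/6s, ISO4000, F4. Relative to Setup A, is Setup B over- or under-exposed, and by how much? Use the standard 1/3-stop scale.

Aperture: f/9 → f/8 → f/7.1 → f/6.3 → f/5.6 → f/5 → f/4.5 → f/4 — 2 1/3 stops opened up (brighter).
Shutter speed: 1/30 → 1/25 → 1/20 → 1/15 → 1/13 → 1/10 → 1/8 → 1/6 — 2 1/3 stops slower (brighter).
ISO: 8000 → 6400 → 5000 → 4000 — 1 stop dropped (darker).
Net: +2 1/3 +2 1/3 −1 = +3 2/3 stops.

3 2/3 stops brighter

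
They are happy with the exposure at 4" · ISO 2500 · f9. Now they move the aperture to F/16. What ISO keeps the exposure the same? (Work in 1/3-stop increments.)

Aperture: f/9 → f/10 → f/11 → f/13 → f/14 → f/16 — 1 2/3 stops stopped down (darker).
Need 1 2/3 stops brighter from the ISO: 2500 → 3200 → 4000 → 5000 → 6400 → 8000.

ISO 8000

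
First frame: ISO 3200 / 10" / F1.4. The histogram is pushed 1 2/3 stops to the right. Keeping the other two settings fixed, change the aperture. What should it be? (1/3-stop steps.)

Overexposed by 1 2/3 stops → need 1 2/3 stops darker.
Aperture: f/1.4 → f/1.6 → f/1.8 → f/2 → f/2.2 → f/2.5.

f/2.5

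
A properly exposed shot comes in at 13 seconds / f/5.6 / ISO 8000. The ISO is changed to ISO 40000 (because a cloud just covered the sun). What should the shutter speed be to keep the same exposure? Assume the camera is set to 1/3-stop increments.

2.5 s

ISO: 8000 → 10000 → 12800 → 16000 → 20000 → 25600 → 32000 → 40000 — 2 1/3 stops raised (brighter).
Need 2 1/3 stops darker from the shutter speed: 13 → 10 → 8 → 6 → 5 → 4 → 3.2 → 2.5.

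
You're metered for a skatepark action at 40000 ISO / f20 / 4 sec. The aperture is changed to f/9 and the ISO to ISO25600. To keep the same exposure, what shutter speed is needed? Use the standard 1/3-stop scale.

Aperture: f/20 → f/18 → f/16 → f/14 → f/13 → f/11 → f/10 → f/9 — 2 1/3 stops larger aperture (brighter).
ISO: 40000 → 32000 → 25600 — 2/3 stop lower (darker).
Net change so far: 1 2/3 stops brighter. Offset with the shutter speed: 4 → 3.2 → 2.5 → 2 → 1.6 → 1.3.

1.3 s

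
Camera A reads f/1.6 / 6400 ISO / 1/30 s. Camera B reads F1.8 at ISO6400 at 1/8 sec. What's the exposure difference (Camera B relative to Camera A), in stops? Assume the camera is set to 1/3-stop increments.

Aperture: f/1.6 → f/1.8 — 1/3 stop smaller aperture (darker).
Shutter speed: 1/30 → 1/25 → 1/20 → 1/15 → 1/13 → 1/10 → 1/8 — 2 stops slower (brighter).
ISO: unchanged.
Net: −1/3 +2 = +1 2/3 stops.

1 2/3 stops brighter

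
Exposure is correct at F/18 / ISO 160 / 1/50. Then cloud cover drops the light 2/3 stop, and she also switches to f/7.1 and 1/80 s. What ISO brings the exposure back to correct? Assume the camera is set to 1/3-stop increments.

ISO 64

Scene light: 2/3 stop darker.
Aperture: f/18 → f/16 → f/14 → f/13 → f/11 → f/10 → f/9 → f/8 → f/7.1 — 2 2/3 stops larger aperture (brighter).
Shutter speed: 1/50 → 1/60 → 1/80 — 2/3 stop shorter (darker).
Net so far: 1 1/3 stops brighter. ISO: 160 → 125 → 100 → 80 → 64.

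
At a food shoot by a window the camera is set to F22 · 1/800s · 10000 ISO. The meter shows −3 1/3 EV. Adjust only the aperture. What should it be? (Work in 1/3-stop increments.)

f/7.1

Underexposed by 3 1/3 stops → need 3 1/3 stops brighter.
Aperture: f/22 → f/20 → f/18 → f/16 → f/14 → f/13 → f/11 → f/10 → f/9 → f/8 → f/7.1.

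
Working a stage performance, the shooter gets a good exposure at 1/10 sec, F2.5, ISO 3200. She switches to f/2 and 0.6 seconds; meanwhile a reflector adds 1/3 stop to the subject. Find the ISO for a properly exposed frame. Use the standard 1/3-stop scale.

Scene light: 1/3 stop brighter.
Aperture: f/2.5 → f/2.2 → f/2 — 2/3 stop wider (brighter).
Shutter speed: 1/10 → 1/8 → 1/6 → 1/5 → 1/4 → 0.3 → 0.4 → 0.5 → 0.6 — 2 2/3 stops slower (brighter).
Net so far: 3 2/3 stops brighter. ISO: 3200 → 2500 → 2000 → 1600 → 1250 → 1000 → 800 → 640 → 500 → 400 → 320 → 250.

ISO 250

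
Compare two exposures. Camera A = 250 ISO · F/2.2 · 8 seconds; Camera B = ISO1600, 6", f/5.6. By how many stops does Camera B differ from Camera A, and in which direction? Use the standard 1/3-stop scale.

Aperture: f/2.2 → f/2.5 → f/2.8 → f/3.2 → f/3.5 → f/4 → f/4.5 → f/5 → f/5.6 — 2 2/3 stops smaller aperture (darker).
Shutter speed: 8 → 6 — 1/3 stop faster (darker).
ISO: 250 → 320 → 400 → 500 → 640 → 800 → 1000 → 1250 → 1600 — 2 2/3 stops higher (brighter).
Net: −2 2/3 −1/3 +2 2/3 = −1/3 stops.

1/3 stop darker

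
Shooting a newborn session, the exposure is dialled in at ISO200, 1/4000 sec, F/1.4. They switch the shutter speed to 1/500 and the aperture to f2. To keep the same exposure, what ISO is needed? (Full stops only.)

ISO 50

Shutter speed: 1/4000 → 1/2000 → 1/1000 → 1/500 — 3 stops slower (brighter).
Aperture: f/1.4 → f/2 — 1 stop stopped down (darker).
Net change so far: 2 stops brighter. Offset with the ISO: 200 → 100 → 50.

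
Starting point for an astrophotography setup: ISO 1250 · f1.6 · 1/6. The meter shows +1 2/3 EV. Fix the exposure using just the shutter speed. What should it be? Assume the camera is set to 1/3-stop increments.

Overexposed by 1 2/3 stops → need 1 2/3 stops darker.
Shutter speed: 1/6 → 1/8 → 1/10 → 1/13 → 1/15 → 1/20.

1/20s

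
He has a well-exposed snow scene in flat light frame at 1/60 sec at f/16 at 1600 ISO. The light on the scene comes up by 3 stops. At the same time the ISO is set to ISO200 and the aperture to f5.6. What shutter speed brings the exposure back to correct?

1/500s

Scene light: 3 stops brighter.
ISO: 1600 → 800 → 400 → 200 — 3 stops dropped (darker).
Aperture: f/16 → f/11 → f/8 → f/5.6 — 3 stops wider (brighter).
Net so far: 3 stops brighter. Shutter speed: 1/60 → 1/125 → 1/250 → 1/500.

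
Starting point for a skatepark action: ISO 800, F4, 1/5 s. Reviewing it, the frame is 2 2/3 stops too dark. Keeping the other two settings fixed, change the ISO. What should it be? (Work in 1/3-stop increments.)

Underexposed by 2 2/3 stops → need 2 2/3 stops brighter.
ISO: 800 → 1000 → 1250 → 1600 → 2000 → 2500 → 3200 → 4000 → 5000.

ISO 5000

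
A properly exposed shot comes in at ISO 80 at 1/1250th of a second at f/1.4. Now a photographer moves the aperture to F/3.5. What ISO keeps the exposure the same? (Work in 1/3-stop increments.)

Aperture: f/1.4 → f/1.6 → f/1.8 → f/2 → f/2.2 → f/2.5 → f/2.8 → f/3.2 → f/3.5 — 2 2/3 stops narrower (darker).
Need 2 2/3 stops brighter from the ISO: 80 → 100 → 125 → 160 → 200 → 250 → 320 → 400 → 500.

ISO 500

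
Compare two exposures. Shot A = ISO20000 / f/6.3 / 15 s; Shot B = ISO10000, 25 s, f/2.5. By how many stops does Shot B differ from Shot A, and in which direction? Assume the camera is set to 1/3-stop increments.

2 1/3 stops brighter

Aperture: f/6.3 → f/5.6 → f/5 → f/4.5 → f/4 → f/3.5 → f/3.2 → f/2.8 → f/2.5 — 2 2/3 stops larger aperture (brighter).
Shutter speed: 15 → 20 → 25 — 2/3 stop slower (brighter).
ISO: 20000 → 16000 → 12800 → 10000 — 1 stop lower (darker).
Net: +2 2/3 +2/3 −1 = +2 1/3 stops.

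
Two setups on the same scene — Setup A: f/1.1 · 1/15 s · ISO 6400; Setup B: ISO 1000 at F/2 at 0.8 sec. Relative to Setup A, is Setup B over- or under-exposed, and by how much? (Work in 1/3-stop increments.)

2/3 stop darker

Aperture: f/1.1 → f/1.2 → f/1.4 → f/1.6 → f/1.8 → f/2 — 1 2/3 stops stopped down (darker).
Shutter speed: 1/15 → 1/13 → 1/10 → 1/8 → 1/6 → 1/5 → 1/4 → 0.3 → 0.4 → 0.5 → 0.6 → 0.8 — 3 2/3 stops longer (brighter).
ISO: 6400 → 5000 → 4000 → 3200 → 2500 → 2000 → 1600 → 1250 → 1000 — 2 2/3 stops dropped (darker).
Net: −1 2/3 +3 2/3 −2 2/3 = −2/3 stops.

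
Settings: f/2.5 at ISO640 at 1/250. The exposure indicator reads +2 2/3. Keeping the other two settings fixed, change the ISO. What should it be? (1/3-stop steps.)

Overexposed by 2 2/3 stops → need 2 2/3 stops darker.
ISO: 640 → 500 → 400 → 320 → 250 → 200 → 160 → 125 → 100.

ISO 100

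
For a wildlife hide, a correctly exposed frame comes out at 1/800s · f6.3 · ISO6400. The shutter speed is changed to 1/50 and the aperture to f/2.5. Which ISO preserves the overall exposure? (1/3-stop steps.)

ISO 64

Shutter speed: 1/800 → 1/640 → 1/500 → 1/400 → 1/320 → 1/250 → 1/200 → 1/160 → 1/125 → 1/100 → 1/80 → 1/60 → 1/50 — 4 stops slower (brighter).
Aperture: f/6.3 → f/5.6 → f/5 → f/4.5 → f/4 → f/3.5 → f/3.2 → f/2.8 → f/2.5 — 2 2/3 stops opened up (brighter).
Net change so far: 6 2/3 stops brighter. Offset with the ISO: 6400 → 5000 → 4000 → 3200 → 2500 → 2000 → 1600 → 1250 → 1000 → 800 → 640 → 500 → 400 → 320 → 250 → 200 → 160 → 125 → 100 → 80 → 64.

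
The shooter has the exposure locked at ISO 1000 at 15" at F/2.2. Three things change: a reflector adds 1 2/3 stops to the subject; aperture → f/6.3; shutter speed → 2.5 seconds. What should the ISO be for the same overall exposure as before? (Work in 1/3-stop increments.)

Scene light: 1 2/3 stops brighter.
Aperture: f/2.2 → f/2.5 → f/2.8 → f/3.2 → f/3.5 → f/4 → f/4.5 → f/5 → f/5.6 → f/6.3 — 3 stops narrower (darker).
Shutter speed: 15 → 13 → 10 → 8 → 6 → 5 → 4 → 3.2 → 2.5 — 2 2/3 stops shorter (darker).
Net so far: 4 stops darker. ISO: 1000 → 1250 → 1600 → 2000 → 2500 → 3200 → 4000 → 5000 → 6400 → 8000 → 10000 → 12800 → 16000.

ISO 16000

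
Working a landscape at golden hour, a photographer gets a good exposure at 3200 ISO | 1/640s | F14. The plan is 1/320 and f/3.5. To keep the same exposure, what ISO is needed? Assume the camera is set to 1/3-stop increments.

ISO 100

Shutter speed: 1/640 → 1/500 → 1/400 → 1/320 — 1 stop longer (brighter).
Aperture: f/14 → f/13 → f/11 → f/10 → f/9 → f/8 → f/7.1 → f/6.3 → f/5.6 → f/5 → f/4.5 → f/4 → f/3.5 — 4 stops larger aperture (brighter).
Net change so far: 5 stops brighter. Offset with the ISO: 3200 → 2500 → 2000 → 1600 → 1250 → 1000 → 800 → 640 → 500 → 400 → 320 → 250 → 200 → 160 → 125 → 100.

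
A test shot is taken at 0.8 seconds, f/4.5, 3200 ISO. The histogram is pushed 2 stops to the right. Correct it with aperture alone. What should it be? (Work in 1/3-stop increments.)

Overexposed by 2 stops → need 2 stops darker.
Aperture: f/4.5 → f/5 → f/5.6 → f/6.3 → f/7.1 → f/8 → f/9.

f/9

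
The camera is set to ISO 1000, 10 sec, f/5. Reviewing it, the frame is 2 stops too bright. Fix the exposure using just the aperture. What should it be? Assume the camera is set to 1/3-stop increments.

f/10

Overexposed by 2 stops → need 2 stops darker.
Aperture: f/5 → f/5.6 → f/6.3 → f/7.1 → f/8 → f/9 → f/10.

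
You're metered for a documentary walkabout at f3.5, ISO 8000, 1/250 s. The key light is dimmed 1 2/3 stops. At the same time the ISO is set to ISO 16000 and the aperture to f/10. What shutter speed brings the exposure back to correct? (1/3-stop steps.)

1/20s

Scene light: 1 2/3 stops darker.
ISO: 8000 → 10000 → 12800 → 16000 — 1 stop higher (brighter).
Aperture: f/3.5 → f/4 → f/4.5 → f/5 → f/5.6 → f/6.3 → f/7.1 → f/8 → f/9 → f/10 — 3 stops stopped down (darker).
Net so far: 3 2/3 stops darker. Shutter speed: 1/250 → 1/200 → 1/160 → 1/125 → 1/100 → 1/80 → 1/60 → 1/50 → 1/40 → 1/30 → 1/25 → 1/20.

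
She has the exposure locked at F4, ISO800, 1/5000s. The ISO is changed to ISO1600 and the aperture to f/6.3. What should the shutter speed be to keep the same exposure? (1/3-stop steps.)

1/4000s

ISO: 800 → 1000 → 1250 → 1600 — 1 stop raised (brighter).
Aperture: f/4 → f/4.5 → f/5 → f/5.6 → f/6.3 — 1 1/3 stops stopped down (darker).
Net change so far: 1/3 stop darker. Offset with the shutter speed: 1/5000 → 1/4000.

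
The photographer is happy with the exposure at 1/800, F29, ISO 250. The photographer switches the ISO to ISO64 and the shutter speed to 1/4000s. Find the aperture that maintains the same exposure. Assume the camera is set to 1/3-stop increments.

f/6.3

ISO: 250 → 200 → 160 → 125 → 100 → 80 → 64 — 2 stops lower (darker).
Shutter speed: 1/800 → 1/1000 → 1/1250 → 1/1600 → 1/2000 → 1/2500 → 1/3200 → 1/4000 — 2 1/3 stops faster (darker).
Net change so far: 4 1/3 stops darker. Offset with the aperture: f/29 → f/25 → f/22 → f/20 → f/18 → f/16 → f/14 → f/13 → f/11 → f/10 → f/9 → f/8 → f/7.1 → f/6.3.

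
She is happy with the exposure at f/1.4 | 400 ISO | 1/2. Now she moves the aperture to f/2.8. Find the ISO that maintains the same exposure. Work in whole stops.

Aperture: f/1.4 → f/2 → f/2.8 — 2 stops stopped down (darker).
Need 2 stops brighter from the ISO: 400 → 800 → 1600.

ISO 1600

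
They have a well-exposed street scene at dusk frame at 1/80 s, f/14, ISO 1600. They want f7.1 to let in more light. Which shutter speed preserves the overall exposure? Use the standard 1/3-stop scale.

Aperture: f/14 → f/13 → f/11 → f/10 → f/9 → f/8 → f/7.1 — 2 stops opened up (brighter).
Need 2 stops darker from the shutter speed: 1/80 → 1/100 → 1/125 → 1/160 → 1/200 → 1/250 → 1/320.

1/320s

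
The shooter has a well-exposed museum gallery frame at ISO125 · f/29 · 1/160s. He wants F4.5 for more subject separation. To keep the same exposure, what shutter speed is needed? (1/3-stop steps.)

1/6400s

Aperture: f/29 → f/25 → f/22 → f/20 → f/18 → f/16 → f/14 → f/13 → f/11 → f/10 → f/9 → f/8 → f/7.1 → f/6.3 → f/5.6 → f/5 → f/4.5 — 5 1/3 stops larger aperture (brighter).
Need 5 1/3 stops darker from the shutter speed: 1/160 → 1/200 → 1/250 → 1/320 → 1/400 → 1/500 → 1/640 → 1/800 → 1/1000 → 1/1250 → 1/1600 → 1/2000 → 1/2500 → 1/3200 → 1/4000 → 1/5000 → 1/6400.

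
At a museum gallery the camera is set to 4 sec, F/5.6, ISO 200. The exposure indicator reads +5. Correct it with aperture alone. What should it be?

f/32

Overexposed by 5 stops → need 5 stops darker.
Aperture: f/5.6 → f/8 → f/11 → f/16 → f/22 → f/32.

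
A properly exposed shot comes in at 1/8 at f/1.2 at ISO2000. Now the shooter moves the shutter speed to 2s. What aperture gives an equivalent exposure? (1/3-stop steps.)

Shutter speed: 1/8 → 1/6 → 1/5 → 1/4 → 0.3 → 0.4 → 0.5 → 0.6 → 0.8 → 1 → 1.3 → 1.6 → 2 — 4 stops longer (brighter).
Need 4 stops darker from the aperture: f/1.2 → f/1.4 → f/1.6 → f/1.8 → f/2 → f/2.2 → f/2.5 → f/2.8 → f/3.2 → f/3.5 → f/4 → f/4.5 → f/5.

f/5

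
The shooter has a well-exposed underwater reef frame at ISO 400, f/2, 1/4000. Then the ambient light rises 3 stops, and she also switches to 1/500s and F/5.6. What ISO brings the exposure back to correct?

Scene light: 3 stops brighter.
Shutter speed: 1/4000 → 1/2000 → 1/1000 → 1/500 — 3 stops slower (brighter).
Aperture: f/2 → f/2.8 → f/4 → f/5.6 — 3 stops narrower (darker).
Net so far: 3 stops brighter. ISO: 400 → 200 → 100 → 50.

ISO 50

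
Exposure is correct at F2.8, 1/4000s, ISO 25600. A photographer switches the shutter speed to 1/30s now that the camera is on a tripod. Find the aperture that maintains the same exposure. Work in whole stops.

f/32

Shutter speed: 1/4000 → 1/2000 → 1/1000 → 1/500 → 1/250 → 1/125 → 1/60 → 1/30 — 7 stops slower (brighter).
Need 7 stops darker from the aperture: f/2.8 → f/4 → f/5.6 → f/8 → f/11 → f/16 → f/22 → f/32.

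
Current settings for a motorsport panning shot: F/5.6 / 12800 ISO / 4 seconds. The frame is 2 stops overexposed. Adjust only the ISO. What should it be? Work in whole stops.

Overexposed by 2 stops → need 2 stops darker.
ISO: 12800 → 6400 → 3200.

ISO 3200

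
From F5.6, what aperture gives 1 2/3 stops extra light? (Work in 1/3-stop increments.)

Aperture: f/5.6 → f/5 → f/4.5 → f/4 → f/3.5 → f/3.2 — 1 2/3 stops opened up (brighter).

f/3.2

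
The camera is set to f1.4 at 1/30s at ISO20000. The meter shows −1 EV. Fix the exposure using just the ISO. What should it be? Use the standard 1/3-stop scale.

ISO 40000

Underexposed by 1 stop → need 1 stop brighter.
ISO: 20000 → 25600 → 32000 → 40000.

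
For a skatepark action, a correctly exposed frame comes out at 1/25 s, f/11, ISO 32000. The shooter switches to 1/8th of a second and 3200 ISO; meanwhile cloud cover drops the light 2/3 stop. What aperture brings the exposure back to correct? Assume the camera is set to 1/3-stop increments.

f/5

Scene light: 2/3 stop darker.
Shutter speed: 1/25 → 1/20 → 1/15 → 1/13 → 1/10 → 1/8 — 1 2/3 stops longer (brighter).
ISO: 32000 → 25600 → 20000 → 16000 → 12800 → 10000 → 8000 → 6400 → 5000 → 4000 → 3200 — 3 1/3 stops lower (darker).
Net so far: 2 1/3 stops darker. Aperture: f/11 → f/10 → f/9 → f/8 → f/7.1 → f/6.3 → f/5.6 → f/5.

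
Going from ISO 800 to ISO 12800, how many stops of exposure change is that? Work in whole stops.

4 stops

800 → 1600 → 3200 → 6400 → 12800 — count the steps: 4 stops.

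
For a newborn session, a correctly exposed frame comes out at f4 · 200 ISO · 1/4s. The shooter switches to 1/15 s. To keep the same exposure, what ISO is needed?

ISO 800

Shutter speed: 1/4 → 1/8 → 1/15 — 2 stops faster (darker).
Need 2 stops brighter from the ISO: 200 → 400 → 800.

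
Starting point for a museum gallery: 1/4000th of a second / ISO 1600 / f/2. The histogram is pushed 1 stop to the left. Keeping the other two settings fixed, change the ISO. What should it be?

Underexposed by 1 stop → need 1 stop brighter.
ISO: 1600 → 3200.

ISO 3200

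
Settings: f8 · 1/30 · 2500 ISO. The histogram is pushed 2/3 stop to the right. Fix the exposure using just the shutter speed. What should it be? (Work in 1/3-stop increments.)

Overexposed by 2/3 stop → need 2/3 stop darker.
Shutter speed: 1/30 → 1/40 → 1/50.

1/50s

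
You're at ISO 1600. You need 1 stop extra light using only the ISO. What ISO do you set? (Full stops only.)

ISO: 1600 → 3200 — 1 stop higher (brighter).

ISO 3200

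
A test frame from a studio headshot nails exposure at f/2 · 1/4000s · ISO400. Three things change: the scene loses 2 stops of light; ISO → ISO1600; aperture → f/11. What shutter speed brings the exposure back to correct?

1/125s

Scene light: 2 stops darker.
ISO: 400 → 800 → 1600 — 2 stops higher (brighter).
Aperture: f/2 → f/2.8 → f/4 → f/5.6 → f/8 → f/11 — 5 stops smaller aperture (darker).
Net so far: 5 stops darker. Shutter speed: 1/4000 → 1/2000 → 1/1000 → 1/500 → 1/250 → 1/125.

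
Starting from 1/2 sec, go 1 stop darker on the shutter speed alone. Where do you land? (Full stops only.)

Shutter speed: 1/2 → 1/4 — 1 stop shorter (darker).

1/4s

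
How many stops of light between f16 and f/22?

f/16 → f/22 — count the steps: 1 stop.

1 stop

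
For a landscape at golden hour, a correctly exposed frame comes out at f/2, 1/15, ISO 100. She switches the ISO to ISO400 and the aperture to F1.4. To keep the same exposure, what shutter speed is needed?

1/125s

ISO: 100 → 200 → 400 — 2 stops higher (brighter).
Aperture: f/2 → f/1.4 — 1 stop wider (brighter).
Net change so far: 3 stops brighter. Offset with the shutter speed: 1/15 → 1/30 → 1/60 → 1/125.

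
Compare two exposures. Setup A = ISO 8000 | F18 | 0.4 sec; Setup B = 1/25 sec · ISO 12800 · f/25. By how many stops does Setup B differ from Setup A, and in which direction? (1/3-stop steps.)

3 2/3 stops darker

Aperture: f/18 → f/20 → f/22 → f/25 — 1 stop narrower (darker).
Shutter speed: 0.4 → 0.3 → 1/4 → 1/5 → 1/6 → 1/8 → 1/10 → 1/13 → 1/15 → 1/20 → 1/25 — 3 1/3 stops faster (darker).
ISO: 8000 → 10000 → 12800 — 2/3 stop higher (brighter).
Net: −1 −3 1/3 +2/3 = −3 2/3 stops.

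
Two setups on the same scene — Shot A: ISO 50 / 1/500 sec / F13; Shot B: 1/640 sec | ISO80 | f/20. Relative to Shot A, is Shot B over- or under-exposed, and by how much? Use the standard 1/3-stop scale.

Aperture: f/13 → f/14 → f/16 → f/18 → f/20 — 1 1/3 stops narrower (darker).
Shutter speed: 1/500 → 1/640 — 1/3 stop faster (darker).
ISO: 50 → 64 → 80 — 2/3 stop raised (brighter).
Net: −1 1/3 −1/3 +2/3 = −1 stop.

1 stop darker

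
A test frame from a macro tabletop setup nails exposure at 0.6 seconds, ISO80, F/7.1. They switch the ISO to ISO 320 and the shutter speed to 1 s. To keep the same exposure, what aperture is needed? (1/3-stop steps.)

ISO: 80 → 100 → 125 → 160 → 200 → 250 → 320 — 2 stops raised (brighter).
Shutter speed: 0.6 → 0.8 → 1 — 2/3 stop slower (brighter).
Net change so far: 2 2/3 stops brighter. Offset with the aperture: f/7.1 → f/8 → f/9 → f/10 → f/11 → f/13 → f/14 → f/16 → f/18.

f/18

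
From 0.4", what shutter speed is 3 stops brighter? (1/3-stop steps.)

Shutter speed: 0.4 → 0.5 → 0.6 → 0.8 → 1 → 1.3 → 1.6 → 2 → 2.5 → 3.2 — 3 stops longer (brighter).

3.2 s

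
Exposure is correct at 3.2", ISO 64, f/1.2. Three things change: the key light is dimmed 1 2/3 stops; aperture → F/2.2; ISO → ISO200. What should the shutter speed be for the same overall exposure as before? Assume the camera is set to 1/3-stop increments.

10 s

Scene light: 1 2/3 stops darker.
Aperture: f/1.2 → f/1.4 → f/1.6 → f/1.8 → f/2 → f/2.2 — 1 2/3 stops narrower (darker).
ISO: 64 → 80 → 100 → 125 → 160 → 200 — 1 2/3 stops raised (brighter).
Net so far: 1 2/3 stops darker. Shutter speed: 3.2 → 4 → 5 → 6 → 8 → 10.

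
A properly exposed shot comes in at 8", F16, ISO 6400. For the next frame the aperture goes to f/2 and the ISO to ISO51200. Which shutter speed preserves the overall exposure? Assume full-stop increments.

1/60s

Aperture: f/16 → f/11 → f/8 → f/5.6 → f/4 → f/2.8 → f/2 — 6 stops opened up (brighter).
ISO: 6400 → 12800 → 25600 → 51200 — 3 stops higher (brighter).
Net change so far: 9 stops brighter. Offset with the shutter speed: 8 → 4 → 2 → 1 → 1/2 → 1/4 → 1/8 → 1/15 → 1/30 → 1/60.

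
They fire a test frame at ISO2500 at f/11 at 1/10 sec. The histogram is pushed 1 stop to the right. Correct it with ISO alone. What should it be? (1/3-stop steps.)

Overexposed by 1 stop → need 1 stop darker.
ISO: 2500 → 2000 → 1600 → 1250.

ISO 1250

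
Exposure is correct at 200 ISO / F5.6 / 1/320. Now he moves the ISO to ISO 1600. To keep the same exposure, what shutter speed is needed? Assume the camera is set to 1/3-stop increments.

1/2500s

ISO: 200 → 250 → 320 → 400 → 500 → 640 → 800 → 1000 → 1250 → 1600 — 3 stops higher (brighter).
Need 3 stops darker from the shutter speed: 1/320 → 1/400 → 1/500 → 1/640 → 1/800 → 1/1000 → 1/1250 → 1/1600 → 1/2000 → 1/2500.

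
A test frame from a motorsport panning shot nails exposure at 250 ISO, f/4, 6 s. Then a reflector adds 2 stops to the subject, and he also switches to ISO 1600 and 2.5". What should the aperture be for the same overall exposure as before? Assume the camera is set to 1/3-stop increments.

Scene light: 2 stops brighter.
ISO: 250 → 320 → 400 → 500 → 640 → 800 → 1000 → 1250 → 1600 — 2 2/3 stops raised (brighter).
Shutter speed: 6 → 5 → 4 → 3.2 → 2.5 — 1 1/3 stops shorter (darker).
Net so far: 3 1/3 stops brighter. Aperture: f/4 → f/4.5 → f/5 → f/5.6 → f/6.3 → f/7.1 → f/8 → f/9 → f/10 → f/11 → f/13.

f/13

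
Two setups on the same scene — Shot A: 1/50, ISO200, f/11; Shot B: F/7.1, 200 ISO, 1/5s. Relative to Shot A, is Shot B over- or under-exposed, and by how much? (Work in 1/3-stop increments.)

Aperture: f/11 → f/10 → f/9 → f/8 → f/7.1 — 1 1/3 stops larger aperture (brighter).
Shutter speed: 1/50 → 1/40 → 1/30 → 1/25 → 1/20 → 1/15 → 1/13 → 1/10 → 1/8 → 1/6 → 1/5 — 3 1/3 stops longer (brighter).
ISO: unchanged.
Net: +1 1/3 +3 1/3 = +4 2/3 stops.

4 2/3 stops brighter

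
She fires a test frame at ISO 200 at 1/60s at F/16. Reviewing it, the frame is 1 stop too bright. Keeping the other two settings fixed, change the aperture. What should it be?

Overexposed by 1 stop → need 1 stop darker.
Aperture: f/16 → f/22.

f/22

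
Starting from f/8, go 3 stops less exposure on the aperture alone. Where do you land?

f/22

Aperture: f/8 → f/11 → f/16 → f/22 — 3 stops smaller aperture (darker).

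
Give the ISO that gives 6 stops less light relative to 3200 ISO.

ISO: 3200 → 1600 → 800 → 400 → 200 → 100 → 50 — 6 stops dropped (darker).

ISO 50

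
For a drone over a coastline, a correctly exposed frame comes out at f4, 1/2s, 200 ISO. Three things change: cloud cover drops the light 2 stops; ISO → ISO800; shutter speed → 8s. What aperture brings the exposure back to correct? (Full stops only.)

Scene light: 2 stops darker.
ISO: 200 → 400 → 800 — 2 stops raised (brighter).
Shutter speed: 1/2 → 1 → 2 → 4 → 8 — 4 stops slower (brighter).
Net so far: 4 stops brighter. Aperture: f/4 → f/5.6 → f/8 → f/11 → f/16.

f/16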